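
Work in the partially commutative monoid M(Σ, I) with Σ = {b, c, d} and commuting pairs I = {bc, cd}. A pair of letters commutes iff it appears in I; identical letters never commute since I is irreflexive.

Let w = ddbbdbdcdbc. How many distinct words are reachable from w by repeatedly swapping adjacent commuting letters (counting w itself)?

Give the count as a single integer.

#0=d has no predecessor
#1=d depends on [0:d]
#2=b depends on [1:d]
#3=b depends on [2:b]
#4=d depends on [3:b]
#5=b depends on [4:d]
#6=d depends on [5:b]
#7=c has no predecessor
#8=d depends on [6:d]
#9=b depends on [8:d]
#10=c depends on [7:c]
sources: [0:d, 7:c]
N(rest) = Σ N(rest − s) over sources s of rest; N(one piece) = 1:
  size 1 → [9]=1  [10]=1
  size 2 → [7,10]=1  [8,9]=1  [9,10]=2
  size 3 → [6,8,9]=1  [7,9,10]=3  [8,9,10]=3
  size 4 → [5,6,8,9]=1  [6,8,9,10]=4  [7,8,9,10]=6
  size 5 → [4,5,6,8,9]=1  [5,6,8,9,10]=5  [6,7,8,9,10]=10
  size 6 → [3,4,5,6,8,9]=1  [4,5,6,8,9,10]=6  [5,6,7,8,9,10]=15
  size 7 → [2,3,4,5,6,8,9]=1  [3,4,5,6,8,9,10]=7  [4,5,6,7,8,9,10]=21
  size 8 → [1,2,3,4,5,6,8,9]=1  [2,3,4,5,6,8,9,10]=8  [3,4,5,6,7,8,9,10]=28
  size 9 → [0,1,2,3,4,5,6,8,9]=1  [1,2,3,4,5,6,8,9,10]=9  [2,3,4,5,6,7,8,9,10]=36
  first=0(d) contributes 45
  first=7(c) contributes 10
|[w]| = 55

55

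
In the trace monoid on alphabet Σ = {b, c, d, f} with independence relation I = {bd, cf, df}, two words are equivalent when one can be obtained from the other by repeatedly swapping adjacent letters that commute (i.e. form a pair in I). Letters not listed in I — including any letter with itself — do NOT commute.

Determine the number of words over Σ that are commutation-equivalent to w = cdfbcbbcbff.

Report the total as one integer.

0(c) covers ∅
1(d) covers 0:c
2(f) covers ∅
3(b) covers 0:c, 2:f
4(c) covers 1:d, 3:b
5(b) covers 4:c
6(b) covers 5:b
7(c) covers 6:b
8(b) covers 7:c
9(f) covers 8:b
10(f) covers 9:f
floor of heap: 0:c, 2:f
completions by unplaced set U, small U first (add the entries for U minus each lowest piece of U):
  |U|=1: {10}:1
  |U|=2: {9,10}:1
  |U|=3: {8,9,10}:1
  |U|=4: {7,8,9,10}:1
  |U|=5: {6,7,8,9,10}:1
  |U|=6: {5,6,7,8,9,10}:1
  |U|=7: {4,5,6,7,8,9,10}:1
  |U|=8: {1,4,5,6,7,8,9,10}:1  {3,4,5,6,7,8,9,10}:1
  |U|=9: {1,3,4,5,6,7,8,9,10}:2  {2,3,4,5,6,7,8,9,10}:1
  start at 0(c): 3
  start at 2(f): 2
sum over floor = 5

5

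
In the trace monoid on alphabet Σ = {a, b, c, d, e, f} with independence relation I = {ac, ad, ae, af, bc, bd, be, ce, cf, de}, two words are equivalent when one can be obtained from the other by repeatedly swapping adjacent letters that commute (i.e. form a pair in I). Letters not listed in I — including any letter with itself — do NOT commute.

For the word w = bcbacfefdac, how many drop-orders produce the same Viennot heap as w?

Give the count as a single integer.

647

piece 0:b — minimal
piece 1:c — minimal
piece 2:b rests on {0:b}
piece 3:a rests on {2:b}
piece 4:c rests on {1:c}
piece 5:f rests on {2:b}
piece 6:e rests on {5:f}
piece 7:f rests on {6:e}
piece 8:d rests on {4:c, 7:f}
piece 9:a rests on {3:a}
piece 10:c rests on {8:d}
minimal pieces: {0:b, 1:c}
ways to finish when only these pieces remain (= sum over removing one remaining piece with nothing left below it):
  1 left: {9}→1  {10}→1
  2 left: {3,9}→1  {8,10}→1  {9,10}→2
  3 left: {3,9,10}→3  {4,8,10}→1  {7,8,10}→1  {8,9,10}→3
  4 left: {1,4,8,10}→1  {3,8,9,10}→6  {4,7,8,10}→2  {4,8,9,10}→4  {6,7,8,10}→1  {7,8,9,10}→4
  5 left: {1,4,7,8,10}→3  {1,4,8,9,10}→5  {3,4,8,9,10}→10  {3,7,8,9,10}→10  {4,6,7,8,10}→3  {4,7,8,9,10}→10  {5,6,7,8,10}→1  {6,7,8,9,10}→5
  6 left: {1,3,4,8,9,10}→15  {1,4,6,7,8,10}→6  {1,4,7,8,9,10}→18  {3,4,7,8,9,10}→30  {3,6,7,8,9,10}→15  {4,5,6,7,8,10}→4  {4,6,7,8,9,10}→18  {5,6,7,8,9,10}→6
  7 left: {1,3,4,7,8,9,10}→63  {1,4,5,6,7,8,10}→10  {1,4,6,7,8,9,10}→42  {3,4,6,7,8,9,10}→63  {3,5,6,7,8,9,10}→21  {4,5,6,7,8,9,10}→28
  8 left: {1,3,4,6,7,8,9,10}→168  {1,4,5,6,7,8,9,10}→80  {2,3,5,6,7,8,9,10}→21  {3,4,5,6,7,8,9,10}→112
  9 left: {0,2,3,5,6,7,8,9,10}→21  {1,3,4,5,6,7,8,9,10}→360  {2,3,4,5,6,7,8,9,10}→133
  placing 0:b first → 493 extensions
  placing 1:c first → 154 extensions
total linear extensions = 647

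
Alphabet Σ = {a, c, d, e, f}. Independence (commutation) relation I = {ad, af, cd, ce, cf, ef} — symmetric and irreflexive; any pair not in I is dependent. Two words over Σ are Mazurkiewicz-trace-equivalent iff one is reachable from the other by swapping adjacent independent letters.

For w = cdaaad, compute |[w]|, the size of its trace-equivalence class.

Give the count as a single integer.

drop 0:c onto floor
drop 1:d onto floor
drop 2:a onto {0:c}
drop 3:a onto {2:a}
drop 4:a onto {3:a}
drop 5:d onto {1:d}
ground layer = {0:c, 1:d}
drop-orders for the pieces not yet dropped (sum over which currently-grounded one goes next):
  1 to go: {4} 1  {5} 1
  2 to go: {1,5} 1  {3,4} 1  {4,5} 2
  3 to go: {1,4,5} 3  {2,3,4} 1  {3,4,5} 3
  4 to go: {0,2,3,4} 1  {1,3,4,5} 6  {2,3,4,5} 4
  if 0:c drops first: 10 orders
  if 1:d drops first: 5 orders
heap linearizations: 15

15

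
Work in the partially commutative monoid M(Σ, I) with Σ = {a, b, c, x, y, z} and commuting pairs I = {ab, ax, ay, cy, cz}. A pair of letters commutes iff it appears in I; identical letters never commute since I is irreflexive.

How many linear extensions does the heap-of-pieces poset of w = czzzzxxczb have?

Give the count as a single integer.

10

piece 0:c — minimal
piece 1:z — minimal
piece 2:z rests on {1:z}
piece 3:z rests on {2:z}
piece 4:z rests on {3:z}
piece 5:x rests on {0:c, 4:z}
piece 6:x rests on {5:x}
piece 7:c rests on {6:x}
piece 8:z rests on {6:x}
piece 9:b rests on {7:c, 8:z}
minimal pieces: {0:c, 1:z}
ways to finish when only these pieces remain (= sum over removing one remaining piece with nothing left below it):
  1 left: {9}→1
  2 left: {7,9}→1  {8,9}→1
  3 left: {7,8,9}→2
  4 left: {6,7,8,9}→2
  5 left: {5,6,7,8,9}→2
  6 left: {0,5,6,7,8,9}→2  {4,5,6,7,8,9}→2
  7 left: {0,4,5,6,7,8,9}→4  {3,4,5,6,7,8,9}→2
  8 left: {0,3,4,5,6,7,8,9}→6  {2,3,4,5,6,7,8,9}→2
  placing 0:c first → 2 extensions
  placing 1:z first → 8 extensions
total linear extensions = 10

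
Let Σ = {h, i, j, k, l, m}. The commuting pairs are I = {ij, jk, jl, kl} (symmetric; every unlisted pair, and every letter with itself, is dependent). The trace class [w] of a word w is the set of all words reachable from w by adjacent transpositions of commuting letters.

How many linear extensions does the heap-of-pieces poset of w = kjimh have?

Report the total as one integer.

0(k) covers ∅
1(j) covers ∅
2(i) covers 0:k
3(m) covers 1:j, 2:i
4(h) covers 3:m
floor of heap: 0:k, 1:j
completions by unplaced set U, small U first (add the entries for U minus each lowest piece of U):
  |U|=1: {4}:1
  |U|=2: {3,4}:1
  |U|=3: {1,3,4}:1  {2,3,4}:1
  start at 0(k): 2
  start at 1(j): 1
sum over floor = 3

3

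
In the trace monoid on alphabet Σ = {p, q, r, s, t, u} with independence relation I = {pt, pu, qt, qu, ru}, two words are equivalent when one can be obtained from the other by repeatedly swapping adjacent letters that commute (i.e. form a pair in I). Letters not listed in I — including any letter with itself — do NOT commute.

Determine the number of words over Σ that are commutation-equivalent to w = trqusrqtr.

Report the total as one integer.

#0=t has no predecessor
#1=r depends on [0:t]
#2=q depends on [1:r]
#3=u depends on [0:t]
#4=s depends on [2:q, 3:u]
#5=r depends on [4:s]
#6=q depends on [5:r]
#7=t depends on [5:r]
#8=r depends on [6:q, 7:t]
sources: [0:t]
N(rest) = Σ N(rest − s) over sources s of rest; N(one piece) = 1:
  size 1 → [8]=1
  size 2 → [6,8]=1  [7,8]=1
  size 3 → [6,7,8]=2
  size 4 → [5,6,7,8]=2
  size 5 → [4,5,6,7,8]=2
  size 6 → [2,4,5,6,7,8]=2  [3,4,5,6,7,8]=2
  size 7 → [1,2,4,5,6,7,8]=2  [2,3,4,5,6,7,8]=4
  first=0(t) contributes 6

6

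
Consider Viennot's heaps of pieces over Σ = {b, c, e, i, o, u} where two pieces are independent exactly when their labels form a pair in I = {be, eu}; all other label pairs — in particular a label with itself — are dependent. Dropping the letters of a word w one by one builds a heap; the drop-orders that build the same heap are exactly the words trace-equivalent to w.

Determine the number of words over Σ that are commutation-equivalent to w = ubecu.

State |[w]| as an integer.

drop 0:u onto floor
drop 1:b onto {0:u}
drop 2:e onto floor
drop 3:c onto {1:b, 2:e}
drop 4:u onto {3:c}
ground layer = {0:u, 2:e}
drop-orders for the pieces not yet dropped (sum over which currently-grounded one goes next):
  1 to go: {4} 1
  2 to go: {3,4} 1
  3 to go: {1,3,4} 1  {2,3,4} 1
  if 0:u drops first: 2 orders
  if 2:e drops first: 1 orders
heap linearizations: 3

3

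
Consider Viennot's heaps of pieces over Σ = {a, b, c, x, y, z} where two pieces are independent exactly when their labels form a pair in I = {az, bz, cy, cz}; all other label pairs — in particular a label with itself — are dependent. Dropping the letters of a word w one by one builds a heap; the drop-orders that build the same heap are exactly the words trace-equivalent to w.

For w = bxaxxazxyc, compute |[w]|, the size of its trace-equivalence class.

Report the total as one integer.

4

drop 0:b onto floor
drop 1:x onto {0:b}
drop 2:a onto {1:x}
drop 3:x onto {2:a}
drop 4:x onto {3:x}
drop 5:a onto {4:x}
drop 6:z onto {4:x}
drop 7:x onto {5:a, 6:z}
drop 8:y onto {7:x}
drop 9:c onto {7:x}
ground layer = {0:b}
drop-orders for the pieces not yet dropped (sum over which currently-grounded one goes next):
  1 to go: {8} 1  {9} 1
  2 to go: {8,9} 2
  3 to go: {7,8,9} 2
  4 to go: {5,7,8,9} 2  {6,7,8,9} 2
  5 to go: {5,6,7,8,9} 4
  6 to go: {4,5,6,7,8,9} 4
  7 to go: {3,4,5,6,7,8,9} 4
  8 to go: {2,3,4,5,6,7,8,9} 4
  if 0:b drops first: 4 orders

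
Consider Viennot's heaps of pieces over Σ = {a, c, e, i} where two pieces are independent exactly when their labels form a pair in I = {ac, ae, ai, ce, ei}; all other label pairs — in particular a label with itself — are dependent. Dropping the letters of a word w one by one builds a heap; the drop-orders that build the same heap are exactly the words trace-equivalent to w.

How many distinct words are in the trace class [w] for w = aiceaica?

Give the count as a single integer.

#0=a has no predecessor
#1=i has no predecessor
#2=c depends on [1:i]
#3=e has no predecessor
#4=a depends on [0:a]
#5=i depends on [2:c]
#6=c depends on [5:i]
#7=a depends on [4:a]
sources: [0:a, 1:i, 3:e]
N(rest) = Σ N(rest − s) over sources s of rest; N(one piece) = 1:
  size 1 → [3]=1  [6]=1  [7]=1
  size 2 → [3,6]=2  [3,7]=2  [4,7]=1  [5,6]=1  [6,7]=2
  size 3 → [0,4,7]=1  [2,5,6]=1  [3,4,7]=3  [3,5,6]=3  [3,6,7]=6  [4,6,7]=3  [5,6,7]=3
  size 4 → [0,3,4,7]=4  [0,4,6,7]=4  [1,2,5,6]=1  [2,3,5,6]=4  [2,5,6,7]=4  [3,4,6,7]=12  [3,5,6,7]=12  [4,5,6,7]=6
  size 5 → [0,3,4,6,7]=20  [0,4,5,6,7]=10  [1,2,3,5,6]=5  [1,2,5,6,7]=5  [2,3,5,6,7]=20  [2,4,5,6,7]=10  [3,4,5,6,7]=30
  size 6 → [0,2,4,5,6,7]=20  [0,3,4,5,6,7]=60  [1,2,3,5,6,7]=30  [1,2,4,5,6,7]=15  [2,3,4,5,6,7]=60
  first=0(a) contributes 105
  first=1(i) contributes 140
  first=3(e) contributes 35
|[w]| = 280

280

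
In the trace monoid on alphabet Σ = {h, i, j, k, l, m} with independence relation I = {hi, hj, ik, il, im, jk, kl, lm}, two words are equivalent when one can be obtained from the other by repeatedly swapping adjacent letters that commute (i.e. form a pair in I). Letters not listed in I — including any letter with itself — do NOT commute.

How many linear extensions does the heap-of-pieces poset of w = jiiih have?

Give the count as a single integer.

0(j) covers ∅
1(i) covers 0:j
2(i) covers 1:i
3(i) covers 2:i
4(h) covers ∅
floor of heap: 0:j, 4:h
completions by unplaced set U, small U first (add the entries for U minus each lowest piece of U):
  |U|=1: {3}:1  {4}:1
  |U|=2: {2,3}:1  {3,4}:2
  |U|=3: {1,2,3}:1  {2,3,4}:3
  start at 0(j): 4
  start at 4(h): 1
sum over floor = 5

5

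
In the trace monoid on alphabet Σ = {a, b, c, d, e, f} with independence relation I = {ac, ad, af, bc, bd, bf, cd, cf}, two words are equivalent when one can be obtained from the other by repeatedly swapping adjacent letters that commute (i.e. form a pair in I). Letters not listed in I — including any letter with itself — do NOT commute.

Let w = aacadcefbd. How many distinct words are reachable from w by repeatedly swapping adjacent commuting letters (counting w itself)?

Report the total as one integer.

180

drop 0:a onto floor
drop 1:a onto {0:a}
drop 2:c onto floor
drop 3:a onto {1:a}
drop 4:d onto floor
drop 5:c onto {2:c}
drop 6:e onto {3:a, 4:d, 5:c}
drop 7:f onto {6:e}
drop 8:b onto {6:e}
drop 9:d onto {7:f}
ground layer = {0:a, 2:c, 4:d}
drop-orders for the pieces not yet dropped (sum over which currently-grounded one goes next):
  1 to go: {8} 1  {9} 1
  2 to go: {7,9} 1  {8,9} 2
  3 to go: {7,8,9} 3
  4 to go: {6,7,8,9} 3
  5 to go: {3,6,7,8,9} 3  {4,6,7,8,9} 3  {5,6,7,8,9} 3
  6 to go: {1,3,6,7,8,9} 3  {2,5,6,7,8,9} 3  {3,4,6,7,8,9} 6  {3,5,6,7,8,9} 6  {4,5,6,7,8,9} 6
  7 to go: {0,1,3,6,7,8,9} 3  {1,3,4,6,7,8,9} 9  {1,3,5,6,7,8,9} 9  {2,3,5,6,7,8,9} 9  {2,4,5,6,7,8,9} 9  {3,4,5,6,7,8,9} 18
  8 to go: {0,1,3,4,6,7,8,9} 12  {0,1,3,5,6,7,8,9} 12  {1,2,3,5,6,7,8,9} 18  {1,3,4,5,6,7,8,9} 36  {2,3,4,5,6,7,8,9} 36
  if 0:a drops first: 90 orders
  if 2:c drops first: 60 orders
  if 4:d drops first: 30 orders
heap linearizations: 180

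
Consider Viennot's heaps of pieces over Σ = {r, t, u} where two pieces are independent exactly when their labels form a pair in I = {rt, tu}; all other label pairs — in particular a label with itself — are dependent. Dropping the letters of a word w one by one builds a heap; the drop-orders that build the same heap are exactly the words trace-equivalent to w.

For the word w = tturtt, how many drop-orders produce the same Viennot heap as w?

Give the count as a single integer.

15

#0=t has no predecessor
#1=t depends on [0:t]
#2=u has no predecessor
#3=r depends on [2:u]
#4=t depends on [1:t]
#5=t depends on [4:t]
sources: [0:t, 2:u]
N(rest) = Σ N(rest − s) over sources s of rest; N(one piece) = 1:
  size 1 → [3]=1  [5]=1
  size 2 → [2,3]=1  [3,5]=2  [4,5]=1
  size 3 → [1,4,5]=1  [2,3,5]=3  [3,4,5]=3
  size 4 → [0,1,4,5]=1  [1,3,4,5]=4  [2,3,4,5]=6
  first=0(t) contributes 10
  first=2(u) contributes 5
|[w]| = 15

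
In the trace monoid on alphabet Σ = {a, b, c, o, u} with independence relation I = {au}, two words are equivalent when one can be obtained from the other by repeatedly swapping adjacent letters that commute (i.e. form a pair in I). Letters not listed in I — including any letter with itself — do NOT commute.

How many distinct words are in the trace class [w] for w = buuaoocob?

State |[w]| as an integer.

3

piece 0:b — minimal
piece 1:u rests on {0:b}
piece 2:u rests on {1:u}
piece 3:a rests on {0:b}
piece 4:o rests on {2:u, 3:a}
piece 5:o rests on {4:o}
piece 6:c rests on {5:o}
piece 7:o rests on {6:c}
piece 8:b rests on {7:o}
minimal pieces: {0:b}
ways to finish when only these pieces remain (= sum over removing one remaining piece with nothing left below it):
  1 left: {8}→1
  2 left: {7,8}→1
  3 left: {6,7,8}→1
  4 left: {5,6,7,8}→1
  5 left: {4,5,6,7,8}→1
  6 left: {2,4,5,6,7,8}→1  {3,4,5,6,7,8}→1
  7 left: {1,2,4,5,6,7,8}→1  {2,3,4,5,6,7,8}→2
  placing 0:b first → 3 extensions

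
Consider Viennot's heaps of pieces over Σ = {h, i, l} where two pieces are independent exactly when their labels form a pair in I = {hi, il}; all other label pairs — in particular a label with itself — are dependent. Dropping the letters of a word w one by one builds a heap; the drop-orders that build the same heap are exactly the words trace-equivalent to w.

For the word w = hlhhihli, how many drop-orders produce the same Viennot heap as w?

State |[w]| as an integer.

#0=h has no predecessor
#1=l depends on [0:h]
#2=h depends on [1:l]
#3=h depends on [2:h]
#4=i has no predecessor
#5=h depends on [3:h]
#6=l depends on [5:h]
#7=i depends on [4:i]
sources: [0:h, 4:i]
N(rest) = Σ N(rest − s) over sources s of rest; N(one piece) = 1:
  size 1 → [6]=1  [7]=1
  size 2 → [4,7]=1  [5,6]=1  [6,7]=2
  size 3 → [3,5,6]=1  [4,6,7]=3  [5,6,7]=3
  size 4 → [2,3,5,6]=1  [3,5,6,7]=4  [4,5,6,7]=6
  size 5 → [1,2,3,5,6]=1  [2,3,5,6,7]=5  [3,4,5,6,7]=10
  size 6 → [0,1,2,3,5,6]=1  [1,2,3,5,6,7]=6  [2,3,4,5,6,7]=15
  first=0(h) contributes 21
  first=4(i) contributes 7
|[w]| = 28

28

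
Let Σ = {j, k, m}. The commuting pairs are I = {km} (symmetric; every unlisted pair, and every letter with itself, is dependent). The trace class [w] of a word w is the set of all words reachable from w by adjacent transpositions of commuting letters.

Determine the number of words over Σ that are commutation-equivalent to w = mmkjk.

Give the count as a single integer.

3

drop 0:m onto floor
drop 1:m onto {0:m}
drop 2:k onto floor
drop 3:j onto {1:m, 2:k}
drop 4:k onto {3:j}
ground layer = {0:m, 2:k}
drop-orders for the pieces not yet dropped (sum over which currently-grounded one goes next):
  1 to go: {4} 1
  2 to go: {3,4} 1
  3 to go: {1,3,4} 1  {2,3,4} 1
  if 0:m drops first: 2 orders
  if 2:k drops first: 1 orders
heap linearizations: 3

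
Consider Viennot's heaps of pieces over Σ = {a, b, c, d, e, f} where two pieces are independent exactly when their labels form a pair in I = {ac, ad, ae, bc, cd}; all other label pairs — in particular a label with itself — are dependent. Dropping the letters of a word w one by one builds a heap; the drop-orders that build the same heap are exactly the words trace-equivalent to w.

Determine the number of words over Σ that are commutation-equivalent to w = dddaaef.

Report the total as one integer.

15

#0=d has no predecessor
#1=d depends on [0:d]
#2=d depends on [1:d]
#3=a has no predecessor
#4=a depends on [3:a]
#5=e depends on [2:d]
#6=f depends on [4:a, 5:e]
sources: [0:d, 3:a]
N(rest) = Σ N(rest − s) over sources s of rest; N(one piece) = 1:
  size 1 → [6]=1
  size 2 → [4,6]=1  [5,6]=1
  size 3 → [2,5,6]=1  [3,4,6]=1  [4,5,6]=2
  size 4 → [1,2,5,6]=1  [2,4,5,6]=3  [3,4,5,6]=3
  size 5 → [0,1,2,5,6]=1  [1,2,4,5,6]=4  [2,3,4,5,6]=6
  first=0(d) contributes 10
  first=3(a) contributes 5
|[w]| = 15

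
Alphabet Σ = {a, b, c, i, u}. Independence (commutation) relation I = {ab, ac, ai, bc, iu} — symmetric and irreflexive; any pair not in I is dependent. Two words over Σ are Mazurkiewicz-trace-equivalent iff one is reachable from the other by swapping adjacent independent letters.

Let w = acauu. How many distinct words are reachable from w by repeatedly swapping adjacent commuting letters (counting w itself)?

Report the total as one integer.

3

drop 0:a onto floor
drop 1:c onto floor
drop 2:a onto {0:a}
drop 3:u onto {1:c, 2:a}
drop 4:u onto {3:u}
ground layer = {0:a, 1:c}
drop-orders for the pieces not yet dropped (sum over which currently-grounded one goes next):
  1 to go: {4} 1
  2 to go: {3,4} 1
  3 to go: {1,3,4} 1  {2,3,4} 1
  if 0:a drops first: 2 orders
  if 1:c drops first: 1 orders
heap linearizations: 3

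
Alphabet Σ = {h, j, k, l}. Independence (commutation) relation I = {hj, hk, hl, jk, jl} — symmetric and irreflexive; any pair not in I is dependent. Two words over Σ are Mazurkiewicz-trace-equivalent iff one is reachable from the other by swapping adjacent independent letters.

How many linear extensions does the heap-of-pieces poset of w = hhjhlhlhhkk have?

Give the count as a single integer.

drop 0:h onto floor
drop 1:h onto {0:h}
drop 2:j onto floor
drop 3:h onto {1:h}
drop 4:l onto floor
drop 5:h onto {3:h}
drop 6:l onto {4:l}
drop 7:h onto {5:h}
drop 8:h onto {7:h}
drop 9:k onto {6:l}
drop 10:k onto {9:k}
ground layer = {0:h, 2:j, 4:l}
drop-orders for the pieces not yet dropped (sum over which currently-grounded one goes next):
  1 to go: {2} 1  {8} 1  {10} 1
  2 to go: {2,8} 2  {2,10} 2  {7,8} 1  {8,10} 2  {9,10} 1
  3 to go: {2,7,8} 3  {2,8,10} 6  {2,9,10} 3  {5,7,8} 1  {6,9,10} 1  {7,8,10} 3  {8,9,10} 3
  4 to go: {2,5,7,8} 4  {2,6,9,10} 4  {2,7,8,10} 12  {2,8,9,10} 12  {3,5,7,8} 1  {4,6,9,10} 1  {5,7,8,10} 4  {6,8,9,10} 4  {7,8,9,10} 6
  5 to go: {1,3,5,7,8} 1  {2,3,5,7,8} 5  {2,4,6,9,10} 5  {2,5,7,8,10} 20  {2,6,8,9,10} 20  {2,7,8,9,10} 30  {3,5,7,8,10} 5  {4,6,8,9,10} 5  {5,7,8,9,10} 10  {6,7,8,9,10} 10
  6 to go: {0,1,3,5,7,8} 1  {1,2,3,5,7,8} 6  {1,3,5,7,8,10} 6  {2,3,5,7,8,10} 30  {2,4,6,8,9,10} 30  {2,5,7,8,9,10} 60  {2,6,7,8,9,10} 60  {3,5,7,8,9,10} 15  {4,6,7,8,9,10} 15  {5,6,7,8,9,10} 20
  7 to go: {0,1,2,3,5,7,8} 7  {0,1,3,5,7,8,10} 7  {1,2,3,5,7,8,10} 42  {1,3,5,7,8,9,10} 21  {2,3,5,7,8,9,10} 105  {2,4,6,7,8,9,10} 105  {2,5,6,7,8,9,10} 140  {3,5,6,7,8,9,10} 35  {4,5,6,7,8,9,10} 35
  8 to go: {0,1,2,3,5,7,8,10} 56  {0,1,3,5,7,8,9,10} 28  {1,2,3,5,7,8,9,10} 168  {1,3,5,6,7,8,9,10} 56  {2,3,5,6,7,8,9,10} 280  {2,4,5,6,7,8,9,10} 280  {3,4,5,6,7,8,9,10} 70
  9 to go: {0,1,2,3,5,7,8,9,10} 252  {0,1,3,5,6,7,8,9,10} 84  {1,2,3,5,6,7,8,9,10} 504  {1,3,4,5,6,7,8,9,10} 126  {2,3,4,5,6,7,8,9,10} 630
  if 0:h drops first: 1260 orders
  if 2:j drops first: 210 orders
  if 4:l drops first: 840 orders
heap linearizations: 2310

2310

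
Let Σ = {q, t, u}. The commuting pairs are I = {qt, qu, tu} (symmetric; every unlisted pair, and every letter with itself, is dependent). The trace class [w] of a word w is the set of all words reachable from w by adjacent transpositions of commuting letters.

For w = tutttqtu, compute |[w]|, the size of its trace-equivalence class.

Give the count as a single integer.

168

drop 0:t onto floor
drop 1:u onto floor
drop 2:t onto {0:t}
drop 3:t onto {2:t}
drop 4:t onto {3:t}
drop 5:q onto floor
drop 6:t onto {4:t}
drop 7:u onto {1:u}
ground layer = {0:t, 1:u, 5:q}
drop-orders for the pieces not yet dropped (sum over which currently-grounded one goes next):
  1 to go: {5} 1  {6} 1  {7} 1
  2 to go: {1,7} 1  {4,6} 1  {5,6} 2  {5,7} 2  {6,7} 2
  3 to go: {1,5,7} 3  {1,6,7} 3  {3,4,6} 1  {4,5,6} 3  {4,6,7} 3  {5,6,7} 6
  4 to go: {1,4,6,7} 6  {1,5,6,7} 12  {2,3,4,6} 1  {3,4,5,6} 4  {3,4,6,7} 4  {4,5,6,7} 12
  5 to go: {0,2,3,4,6} 1  {1,3,4,6,7} 10  {1,4,5,6,7} 30  {2,3,4,5,6} 5  {2,3,4,6,7} 5  {3,4,5,6,7} 20
  6 to go: {0,2,3,4,5,6} 6  {0,2,3,4,6,7} 6  {1,2,3,4,6,7} 15  {1,3,4,5,6,7} 60  {2,3,4,5,6,7} 30
  if 0:t drops first: 105 orders
  if 1:u drops first: 42 orders
  if 5:q drops first: 21 orders
heap linearizations: 168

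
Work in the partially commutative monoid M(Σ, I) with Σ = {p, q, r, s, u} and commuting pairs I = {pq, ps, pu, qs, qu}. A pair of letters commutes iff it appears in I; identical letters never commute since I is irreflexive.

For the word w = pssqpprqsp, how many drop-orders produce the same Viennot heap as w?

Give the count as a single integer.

360

#0=p has no predecessor
#1=s has no predecessor
#2=s depends on [1:s]
#3=q has no predecessor
#4=p depends on [0:p]
#5=p depends on [4:p]
#6=r depends on [2:s, 3:q, 5:p]
#7=q depends on [6:r]
#8=s depends on [6:r]
#9=p depends on [6:r]
sources: [0:p, 1:s, 3:q]
N(rest) = Σ N(rest − s) over sources s of rest; N(one piece) = 1:
  size 1 → [7]=1  [8]=1  [9]=1
  size 2 → [7,8]=2  [7,9]=2  [8,9]=2
  size 3 → [7,8,9]=6
  size 4 → [6,7,8,9]=6
  size 5 → [2,6,7,8,9]=6  [3,6,7,8,9]=6  [5,6,7,8,9]=6
  size 6 → [1,2,6,7,8,9]=6  [2,3,6,7,8,9]=12  [2,5,6,7,8,9]=12  [3,5,6,7,8,9]=12  [4,5,6,7,8,9]=6
  size 7 → [0,4,5,6,7,8,9]=6  [1,2,3,6,7,8,9]=18  [1,2,5,6,7,8,9]=18  [2,3,5,6,7,8,9]=36  [2,4,5,6,7,8,9]=18  [3,4,5,6,7,8,9]=18
  size 8 → [0,2,4,5,6,7,8,9]=24  [0,3,4,5,6,7,8,9]=24  [1,2,3,5,6,7,8,9]=72  [1,2,4,5,6,7,8,9]=36  [2,3,4,5,6,7,8,9]=72
  first=0(p) contributes 180
  first=1(s) contributes 120
  first=3(q) contributes 60
|[w]| = 360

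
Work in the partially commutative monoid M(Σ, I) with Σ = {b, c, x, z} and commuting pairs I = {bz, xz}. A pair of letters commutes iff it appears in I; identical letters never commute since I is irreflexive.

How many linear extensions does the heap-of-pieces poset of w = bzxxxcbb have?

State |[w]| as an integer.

drop 0:b onto floor
drop 1:z onto floor
drop 2:x onto {0:b}
drop 3:x onto {2:x}
drop 4:x onto {3:x}
drop 5:c onto {1:z, 4:x}
drop 6:b onto {5:c}
drop 7:b onto {6:b}
ground layer = {0:b, 1:z}
drop-orders for the pieces not yet dropped (sum over which currently-grounded one goes next):
  1 to go: {7} 1
  2 to go: {6,7} 1
  3 to go: {5,6,7} 1
  4 to go: {1,5,6,7} 1  {4,5,6,7} 1
  5 to go: {1,4,5,6,7} 2  {3,4,5,6,7} 1
  6 to go: {1,3,4,5,6,7} 3  {2,3,4,5,6,7} 1
  if 0:b drops first: 4 orders
  if 1:z drops first: 1 orders
heap linearizations: 5

5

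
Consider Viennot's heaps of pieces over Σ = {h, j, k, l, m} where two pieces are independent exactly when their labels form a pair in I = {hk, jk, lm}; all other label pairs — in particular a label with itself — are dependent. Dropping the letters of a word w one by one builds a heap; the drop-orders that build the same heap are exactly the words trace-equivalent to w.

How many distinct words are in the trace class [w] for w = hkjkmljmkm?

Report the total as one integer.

0(h) covers ∅
1(k) covers ∅
2(j) covers 0:h
3(k) covers 1:k
4(m) covers 2:j, 3:k
5(l) covers 2:j, 3:k
6(j) covers 4:m, 5:l
7(m) covers 6:j
8(k) covers 7:m
9(m) covers 8:k
floor of heap: 0:h, 1:k
completions by unplaced set U, small U first (add the entries for U minus each lowest piece of U):
  |U|=1: {9}:1
  |U|=2: {8,9}:1
  |U|=3: {7,8,9}:1
  |U|=4: {6,7,8,9}:1
  |U|=5: {4,6,7,8,9}:1  {5,6,7,8,9}:1
  |U|=6: {4,5,6,7,8,9}:2
  |U|=7: {2,4,5,6,7,8,9}:2  {3,4,5,6,7,8,9}:2
  |U|=8: {0,2,4,5,6,7,8,9}:2  {1,3,4,5,6,7,8,9}:2  {2,3,4,5,6,7,8,9}:4
  start at 0(h): 6
  start at 1(k): 6
sum over floor = 12

12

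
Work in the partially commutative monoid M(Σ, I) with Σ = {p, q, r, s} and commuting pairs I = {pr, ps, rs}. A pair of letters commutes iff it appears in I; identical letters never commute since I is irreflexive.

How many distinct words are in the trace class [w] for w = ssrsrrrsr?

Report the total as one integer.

#0=s has no predecessor
#1=s depends on [0:s]
#2=r has no predecessor
#3=s depends on [1:s]
#4=r depends on [2:r]
#5=r depends on [4:r]
#6=r depends on [5:r]
#7=s depends on [3:s]
#8=r depends on [6:r]
sources: [0:s, 2:r]
N(rest) = Σ N(rest − s) over sources s of rest; N(one piece) = 1:
  size 1 → [7]=1  [8]=1
  size 2 → [3,7]=1  [6,8]=1  [7,8]=2
  size 3 → [1,3,7]=1  [3,7,8]=3  [5,6,8]=1  [6,7,8]=3
  size 4 → [0,1,3,7]=1  [1,3,7,8]=4  [3,6,7,8]=6  [4,5,6,8]=1  [5,6,7,8]=4
  size 5 → [0,1,3,7,8]=5  [1,3,6,7,8]=10  [2,4,5,6,8]=1  [3,5,6,7,8]=10  [4,5,6,7,8]=5
  size 6 → [0,1,3,6,7,8]=15  [1,3,5,6,7,8]=20  [2,4,5,6,7,8]=6  [3,4,5,6,7,8]=15
  size 7 → [0,1,3,5,6,7,8]=35  [1,3,4,5,6,7,8]=35  [2,3,4,5,6,7,8]=21
  first=0(s) contributes 56
  first=2(r) contributes 70
|[w]| = 126

126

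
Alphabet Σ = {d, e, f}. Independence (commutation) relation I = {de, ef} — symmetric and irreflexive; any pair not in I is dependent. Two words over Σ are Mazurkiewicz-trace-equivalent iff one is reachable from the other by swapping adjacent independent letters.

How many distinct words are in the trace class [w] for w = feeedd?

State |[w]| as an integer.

piece 0:f — minimal
piece 1:e — minimal
piece 2:e rests on {1:e}
piece 3:e rests on {2:e}
piece 4:d rests on {0:f}
piece 5:d rests on {4:d}
minimal pieces: {0:f, 1:e}
ways to finish when only these pieces remain (= sum over removing one remaining piece with nothing left below it):
  1 left: {3}→1  {5}→1
  2 left: {2,3}→1  {3,5}→2  {4,5}→1
  3 left: {0,4,5}→1  {1,2,3}→1  {2,3,5}→3  {3,4,5}→3
  4 left: {0,3,4,5}→4  {1,2,3,5}→4  {2,3,4,5}→6
  placing 0:f first → 10 extensions
  placing 1:e first → 10 extensions
total linear extensions = 20

20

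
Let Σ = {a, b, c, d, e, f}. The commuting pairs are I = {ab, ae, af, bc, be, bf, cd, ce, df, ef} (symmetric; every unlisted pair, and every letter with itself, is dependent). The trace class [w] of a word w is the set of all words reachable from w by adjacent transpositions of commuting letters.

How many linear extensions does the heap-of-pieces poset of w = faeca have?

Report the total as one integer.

drop 0:f onto floor
drop 1:a onto floor
drop 2:e onto floor
drop 3:c onto {0:f, 1:a}
drop 4:a onto {3:c}
ground layer = {0:f, 1:a, 2:e}
drop-orders for the pieces not yet dropped (sum over which currently-grounded one goes next):
  1 to go: {2} 1  {4} 1
  2 to go: {2,4} 2  {3,4} 1
  3 to go: {0,3,4} 1  {1,3,4} 1  {2,3,4} 3
  if 0:f drops first: 4 orders
  if 1:a drops first: 4 orders
  if 2:e drops first: 2 orders
heap linearizations: 10

10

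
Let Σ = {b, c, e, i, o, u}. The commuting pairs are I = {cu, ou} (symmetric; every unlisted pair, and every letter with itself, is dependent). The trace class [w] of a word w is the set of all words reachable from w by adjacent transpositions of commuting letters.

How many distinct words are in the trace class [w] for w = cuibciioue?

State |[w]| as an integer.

4

#0=c has no predecessor
#1=u has no predecessor
#2=i depends on [0:c, 1:u]
#3=b depends on [2:i]
#4=c depends on [3:b]
#5=i depends on [4:c]
#6=i depends on [5:i]
#7=o depends on [6:i]
#8=u depends on [6:i]
#9=e depends on [7:o, 8:u]
sources: [0:c, 1:u]
N(rest) = Σ N(rest − s) over sources s of rest; N(one piece) = 1:
  size 1 → [9]=1
  size 2 → [7,9]=1  [8,9]=1
  size 3 → [7,8,9]=2
  size 4 → [6,7,8,9]=2
  size 5 → [5,6,7,8,9]=2
  size 6 → [4,5,6,7,8,9]=2
  size 7 → [3,4,5,6,7,8,9]=2
  size 8 → [2,3,4,5,6,7,8,9]=2
  first=0(c) contributes 2
  first=1(u) contributes 2
|[w]| = 4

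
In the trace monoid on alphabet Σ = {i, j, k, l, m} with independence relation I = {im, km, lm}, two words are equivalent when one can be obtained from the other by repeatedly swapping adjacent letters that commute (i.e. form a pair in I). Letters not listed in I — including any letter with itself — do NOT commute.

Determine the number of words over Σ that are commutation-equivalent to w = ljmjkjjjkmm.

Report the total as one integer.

3

0(l) covers ∅
1(j) covers 0:l
2(m) covers 1:j
3(j) covers 2:m
4(k) covers 3:j
5(j) covers 4:k
6(j) covers 5:j
7(j) covers 6:j
8(k) covers 7:j
9(m) covers 7:j
10(m) covers 9:m
floor of heap: 0:l
completions by unplaced set U, small U first (add the entries for U minus each lowest piece of U):
  |U|=1: {8}:1  {10}:1
  |U|=2: {8,10}:2  {9,10}:1
  |U|=3: {8,9,10}:3
  |U|=4: {7,8,9,10}:3
  |U|=5: {6,7,8,9,10}:3
  |U|=6: {5,6,7,8,9,10}:3
  |U|=7: {4,5,6,7,8,9,10}:3
  |U|=8: {3,4,5,6,7,8,9,10}:3
  |U|=9: {2,3,4,5,6,7,8,9,10}:3
  start at 0(l): 3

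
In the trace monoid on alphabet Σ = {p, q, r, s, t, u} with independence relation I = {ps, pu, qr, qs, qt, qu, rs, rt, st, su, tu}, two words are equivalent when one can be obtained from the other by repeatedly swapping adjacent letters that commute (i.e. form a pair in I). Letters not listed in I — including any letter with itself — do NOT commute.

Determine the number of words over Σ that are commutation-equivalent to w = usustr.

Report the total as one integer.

drop 0:u onto floor
drop 1:s onto floor
drop 2:u onto {0:u}
drop 3:s onto {1:s}
drop 4:t onto floor
drop 5:r onto {2:u}
ground layer = {0:u, 1:s, 4:t}
drop-orders for the pieces not yet dropped (sum over which currently-grounded one goes next):
  1 to go: {3} 1  {4} 1  {5} 1
  2 to go: {1,3} 1  {2,5} 1  {3,4} 2  {3,5} 2  {4,5} 2
  3 to go: {0,2,5} 1  {1,3,4} 3  {1,3,5} 3  {2,3,5} 3  {2,4,5} 3  {3,4,5} 6
  4 to go: {0,2,3,5} 4  {0,2,4,5} 4  {1,2,3,5} 6  {1,3,4,5} 12  {2,3,4,5} 12
  if 0:u drops first: 30 orders
  if 1:s drops first: 20 orders
  if 4:t drops first: 10 orders
heap linearizations: 60

60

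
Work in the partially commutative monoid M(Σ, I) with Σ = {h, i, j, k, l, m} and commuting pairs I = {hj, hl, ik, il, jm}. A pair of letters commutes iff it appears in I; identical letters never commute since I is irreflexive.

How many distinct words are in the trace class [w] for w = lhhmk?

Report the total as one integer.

3

0(l) covers ∅
1(h) covers ∅
2(h) covers 1:h
3(m) covers 0:l, 2:h
4(k) covers 3:m
floor of heap: 0:l, 1:h
completions by unplaced set U, small U first (add the entries for U minus each lowest piece of U):
  |U|=1: {4}:1
  |U|=2: {3,4}:1
  |U|=3: {0,3,4}:1  {2,3,4}:1
  start at 0(l): 1
  start at 1(h): 2
sum over floor = 3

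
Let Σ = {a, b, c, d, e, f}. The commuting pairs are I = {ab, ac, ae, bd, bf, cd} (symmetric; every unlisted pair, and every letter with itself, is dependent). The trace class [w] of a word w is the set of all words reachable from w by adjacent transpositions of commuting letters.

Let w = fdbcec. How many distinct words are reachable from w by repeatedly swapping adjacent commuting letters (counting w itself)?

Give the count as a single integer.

#0=f has no predecessor
#1=d depends on [0:f]
#2=b has no predecessor
#3=c depends on [0:f, 2:b]
#4=e depends on [1:d, 3:c]
#5=c depends on [4:e]
sources: [0:f, 2:b]
N(rest) = Σ N(rest − s) over sources s of rest; N(one piece) = 1:
  size 1 → [5]=1
  size 2 → [4,5]=1
  size 3 → [1,4,5]=1  [3,4,5]=1
  size 4 → [1,3,4,5]=2  [2,3,4,5]=1
  first=0(f) contributes 3
  first=2(b) contributes 2
|[w]| = 5

5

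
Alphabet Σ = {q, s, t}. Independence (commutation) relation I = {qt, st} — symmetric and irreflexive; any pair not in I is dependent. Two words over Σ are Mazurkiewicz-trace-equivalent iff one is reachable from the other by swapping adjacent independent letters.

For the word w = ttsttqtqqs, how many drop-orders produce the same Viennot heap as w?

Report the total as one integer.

piece 0:t — minimal
piece 1:t rests on {0:t}
piece 2:s — minimal
piece 3:t rests on {1:t}
piece 4:t rests on {3:t}
piece 5:q rests on {2:s}
piece 6:t rests on {4:t}
piece 7:q rests on {5:q}
piece 8:q rests on {7:q}
piece 9:s rests on {8:q}
minimal pieces: {0:t, 2:s}
ways to finish when only these pieces remain (= sum over removing one remaining piece with nothing left below it):
  1 left: {6}→1  {9}→1
  2 left: {4,6}→1  {6,9}→2  {8,9}→1
  3 left: {3,4,6}→1  {4,6,9}→3  {6,8,9}→3  {7,8,9}→1
  4 left: {1,3,4,6}→1  {3,4,6,9}→4  {4,6,8,9}→6  {5,7,8,9}→1  {6,7,8,9}→4
  5 left: {0,1,3,4,6}→1  {1,3,4,6,9}→5  {2,5,7,8,9}→1  {3,4,6,8,9}→10  {4,6,7,8,9}→10  {5,6,7,8,9}→5
  6 left: {0,1,3,4,6,9}→6  {1,3,4,6,8,9}→15  {2,5,6,7,8,9}→6  {3,4,6,7,8,9}→20  {4,5,6,7,8,9}→15
  7 left: {0,1,3,4,6,8,9}→21  {1,3,4,6,7,8,9}→35  {2,4,5,6,7,8,9}→21  {3,4,5,6,7,8,9}→35
  8 left: {0,1,3,4,6,7,8,9}→56  {1,3,4,5,6,7,8,9}→70  {2,3,4,5,6,7,8,9}→56
  placing 0:t first → 126 extensions
  placing 2:s first → 126 extensions
total linear extensions = 252

252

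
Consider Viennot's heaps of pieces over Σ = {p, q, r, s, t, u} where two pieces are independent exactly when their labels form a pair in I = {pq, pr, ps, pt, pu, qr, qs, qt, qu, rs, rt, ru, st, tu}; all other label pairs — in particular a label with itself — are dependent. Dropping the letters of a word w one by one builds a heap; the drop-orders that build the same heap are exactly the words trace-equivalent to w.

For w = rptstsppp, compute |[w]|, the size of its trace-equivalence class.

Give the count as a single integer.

drop 0:r onto floor
drop 1:p onto floor
drop 2:t onto floor
drop 3:s onto floor
drop 4:t onto {2:t}
drop 5:s onto {3:s}
drop 6:p onto {1:p}
drop 7:p onto {6:p}
drop 8:p onto {7:p}
ground layer = {0:r, 1:p, 2:t, 3:s}
drop-orders for the pieces not yet dropped (sum over which currently-grounded one goes next):
  1 to go: {0} 1  {4} 1  {5} 1  {8} 1
  2 to go: {0,4} 2  {0,5} 2  {0,8} 2  {2,4} 1  {3,5} 1  {4,5} 2  {4,8} 2  {5,8} 2  {7,8} 1
  3 to go: {0,2,4} 3  {0,3,5} 3  {0,4,5} 6  {0,4,8} 6  {0,5,8} 6  {0,7,8} 3  {2,4,5} 3  {2,4,8} 3  {3,4,5} 3  {3,5,8} 3  {4,5,8} 6  {4,7,8} 3  {5,7,8} 3  {6,7,8} 1
  4 to go: {0,2,4,5} 12  {0,2,4,8} 12  {0,3,4,5} 12  {0,3,5,8} 12  {0,4,5,8} 24  {0,4,7,8} 12  {0,5,7,8} 12  {0,6,7,8} 4  {1,6,7,8} 1  {2,3,4,5} 6  {2,4,5,8} 12  {2,4,7,8} 6  {3,4,5,8} 12  {3,5,7,8} 6  {4,5,7,8} 12  {4,6,7,8} 4  {5,6,7,8} 4
  5 to go: {0,1,6,7,8} 5  {0,2,3,4,5} 30  {0,2,4,5,8} 60  {0,2,4,7,8} 30  {0,3,4,5,8} 60  {0,3,5,7,8} 30  {0,4,5,7,8} 60  {0,4,6,7,8} 20  {0,5,6,7,8} 20  {1,4,6,7,8} 5  {1,5,6,7,8} 5  {2,3,4,5,8} 30  {2,4,5,7,8} 30  {2,4,6,7,8} 10  {3,4,5,7,8} 30  {3,5,6,7,8} 10  {4,5,6,7,8} 20
  6 to go: {0,1,4,6,7,8} 30  {0,1,5,6,7,8} 30  {0,2,3,4,5,8} 180  {0,2,4,5,7,8} 180  {0,2,4,6,7,8} 60  {0,3,4,5,7,8} 180  {0,3,5,6,7,8} 60  {0,4,5,6,7,8} 120  {1,2,4,6,7,8} 15  {1,3,5,6,7,8} 15  {1,4,5,6,7,8} 30  {2,3,4,5,7,8} 90  {2,4,5,6,7,8} 60  {3,4,5,6,7,8} 60
  7 to go: {0,1,2,4,6,7,8} 105  {0,1,3,5,6,7,8} 105  {0,1,4,5,6,7,8} 210  {0,2,3,4,5,7,8} 630  {0,2,4,5,6,7,8} 420  {0,3,4,5,6,7,8} 420  {1,2,4,5,6,7,8} 105  {1,3,4,5,6,7,8} 105  {2,3,4,5,6,7,8} 210
  if 0:r drops first: 420 orders
  if 1:p drops first: 1680 orders
  if 2:t drops first: 840 orders
  if 3:s drops first: 840 orders
heap linearizations: 3780

3780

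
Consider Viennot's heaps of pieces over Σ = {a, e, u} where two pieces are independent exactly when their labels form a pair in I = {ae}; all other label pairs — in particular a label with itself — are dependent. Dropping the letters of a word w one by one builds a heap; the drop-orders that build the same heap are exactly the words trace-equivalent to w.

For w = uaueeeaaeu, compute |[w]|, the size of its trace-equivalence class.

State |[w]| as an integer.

15

piece 0:u — minimal
piece 1:a rests on {0:u}
piece 2:u rests on {1:a}
piece 3:e rests on {2:u}
piece 4:e rests on {3:e}
piece 5:e rests on {4:e}
piece 6:a rests on {2:u}
piece 7:a rests on {6:a}
piece 8:e rests on {5:e}
piece 9:u rests on {7:a, 8:e}
minimal pieces: {0:u}
ways to finish when only these pieces remain (= sum over removing one remaining piece with nothing left below it):
  1 left: {9}→1
  2 left: {7,9}→1  {8,9}→1
  3 left: {5,8,9}→1  {6,7,9}→1  {7,8,9}→2
  4 left: {4,5,8,9}→1  {5,7,8,9}→3  {6,7,8,9}→3
  5 left: {3,4,5,8,9}→1  {4,5,7,8,9}→4  {5,6,7,8,9}→6
  6 left: {3,4,5,7,8,9}→5  {4,5,6,7,8,9}→10
  7 left: {3,4,5,6,7,8,9}→15
  8 left: {2,3,4,5,6,7,8,9}→15
  placing 0:u first → 15 extensions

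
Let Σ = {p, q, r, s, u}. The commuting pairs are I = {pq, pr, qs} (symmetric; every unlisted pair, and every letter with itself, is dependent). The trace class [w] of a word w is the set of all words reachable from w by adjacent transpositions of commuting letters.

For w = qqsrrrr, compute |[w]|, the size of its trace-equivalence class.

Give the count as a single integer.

3

0(q) covers ∅
1(q) covers 0:q
2(s) covers ∅
3(r) covers 1:q, 2:s
4(r) covers 3:r
5(r) covers 4:r
6(r) covers 5:r
floor of heap: 0:q, 2:s
completions by unplaced set U, small U first (add the entries for U minus each lowest piece of U):
  |U|=1: {6}:1
  |U|=2: {5,6}:1
  |U|=3: {4,5,6}:1
  |U|=4: {3,4,5,6}:1
  |U|=5: {1,3,4,5,6}:1  {2,3,4,5,6}:1
  start at 0(q): 2
  start at 2(s): 1
sum over floor = 3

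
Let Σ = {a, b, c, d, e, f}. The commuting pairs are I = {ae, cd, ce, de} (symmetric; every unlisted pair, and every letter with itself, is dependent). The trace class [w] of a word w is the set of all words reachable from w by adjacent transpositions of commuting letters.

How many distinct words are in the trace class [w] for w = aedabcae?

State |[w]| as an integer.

12

drop 0:a onto floor
drop 1:e onto floor
drop 2:d onto {0:a}
drop 3:a onto {2:d}
drop 4:b onto {1:e, 3:a}
drop 5:c onto {4:b}
drop 6:a onto {5:c}
drop 7:e onto {4:b}
ground layer = {0:a, 1:e}
drop-orders for the pieces not yet dropped (sum over which currently-grounded one goes next):
  1 to go: {6} 1  {7} 1
  2 to go: {5,6} 1  {6,7} 2
  3 to go: {5,6,7} 3
  4 to go: {4,5,6,7} 3
  5 to go: {1,4,5,6,7} 3  {3,4,5,6,7} 3
  6 to go: {1,3,4,5,6,7} 6  {2,3,4,5,6,7} 3
  if 0:a drops first: 9 orders
  if 1:e drops first: 3 orders
heap linearizations: 12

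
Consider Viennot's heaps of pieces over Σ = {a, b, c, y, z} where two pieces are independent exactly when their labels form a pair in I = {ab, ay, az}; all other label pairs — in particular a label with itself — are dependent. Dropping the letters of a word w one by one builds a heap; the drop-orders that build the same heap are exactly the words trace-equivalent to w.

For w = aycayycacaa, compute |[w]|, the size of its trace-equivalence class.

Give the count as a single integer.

6

0(a) covers ∅
1(y) covers ∅
2(c) covers 0:a, 1:y
3(a) covers 2:c
4(y) covers 2:c
5(y) covers 4:y
6(c) covers 3:a, 5:y
7(a) covers 6:c
8(c) covers 7:a
9(a) covers 8:c
10(a) covers 9:a
floor of heap: 0:a, 1:y
completions by unplaced set U, small U first (add the entries for U minus each lowest piece of U):
  |U|=1: {10}:1
  |U|=2: {9,10}:1
  |U|=3: {8,9,10}:1
  |U|=4: {7,8,9,10}:1
  |U|=5: {6,7,8,9,10}:1
  |U|=6: {3,6,7,8,9,10}:1  {5,6,7,8,9,10}:1
  |U|=7: {3,5,6,7,8,9,10}:2  {4,5,6,7,8,9,10}:1
  |U|=8: {3,4,5,6,7,8,9,10}:3
  |U|=9: {2,3,4,5,6,7,8,9,10}:3
  start at 0(a): 3
  start at 1(y): 3
sum over floor = 6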